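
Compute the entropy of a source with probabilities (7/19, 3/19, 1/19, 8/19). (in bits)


H = -sum(p_i * log2(p_i)). Terms: -(7/19)*log2(7/19) = 0.530737; -(3/19)*log2(3/19) = 0.420468; -(1/19)*log2(1/19) = 0.223575; -(8/19)*log2(8/19) = 0.525443. H = 0.530737 + 0.420468 + 0.223575 + 0.525443 = 1.7002

1.7002 bits


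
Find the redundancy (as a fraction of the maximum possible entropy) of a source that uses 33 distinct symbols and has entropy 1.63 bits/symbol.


H_max = log2(K) = log2(33) = 5.0444 bits/symbol. Redundancy = 1 - H/H_max = 1 - 1.63/5.0444 = 1 - 0.3231 = 0.6769

0.6769


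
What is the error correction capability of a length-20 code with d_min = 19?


Correction capability = floor((d-1)/2) = floor((19-1)/2) = 9

9 errors


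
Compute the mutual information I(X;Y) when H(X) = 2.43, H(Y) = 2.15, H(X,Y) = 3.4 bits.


I(X;Y) = H(X) + H(Y) - H(X,Y) = 2.43 + 2.15 - 3.4 = 1.18

1.18 bits


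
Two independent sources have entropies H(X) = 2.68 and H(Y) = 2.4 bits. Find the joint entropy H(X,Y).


For independent variables, H(X,Y) = H(X) + H(Y) = 2.68 + 2.4 = 5.08

5.08 bits


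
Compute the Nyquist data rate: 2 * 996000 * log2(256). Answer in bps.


Rate = 2 * B * log2(M) = 2 * 996000 * 8.0 = 15936000.0

15936000.0 bps


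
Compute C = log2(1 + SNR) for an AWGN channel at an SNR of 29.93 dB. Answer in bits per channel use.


SNR_linear = 10^(29.93/10) = 984.0111; C = log2(1 + SNR_linear) = log2(1 + 984.0111) = 9.944

9.944 bits/channel use


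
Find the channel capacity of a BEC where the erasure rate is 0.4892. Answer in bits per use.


C = 1 - epsilon = 1 - 0.4892 = 0.5108

0.5108 bits


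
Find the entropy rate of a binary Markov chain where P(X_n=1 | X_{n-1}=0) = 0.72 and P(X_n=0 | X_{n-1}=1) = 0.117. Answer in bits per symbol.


Stationary distribution: pi_0 = p10/(p01+p10) = 0.1398, pi_1 = 0.8602. Entropy rate H' = pi_0*H(p01) + pi_1*H(p10) = 0.1398*0.8555 + 0.8602*0.5207 = 0.5675

0.5675 bits/symbol


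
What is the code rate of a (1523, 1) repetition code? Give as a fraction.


Rate = k/n = 1/1523

1/1523


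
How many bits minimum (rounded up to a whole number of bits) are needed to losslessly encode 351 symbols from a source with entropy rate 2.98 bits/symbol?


Minimum bits >= n * H = 351 * 2.98 = 1045.98, rounded up to a whole number of bits = 1046

1046 bits


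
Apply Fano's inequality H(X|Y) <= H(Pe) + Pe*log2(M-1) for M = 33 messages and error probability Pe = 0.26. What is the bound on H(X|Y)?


H(Pe) = -Pe*log2(Pe) - (1-Pe)*log2(1-Pe) = -0.26*log2(0.26) - 0.74*log2(0.74) = 0.505288 + 0.321458 = 0.8267. Pe*log2(M-1) = 0.26*log2(32) = 1.300000. Bound = H(Pe) + Pe*log2(M-1) = 0.505288 + 0.321458 + 1.300000 = 2.1267

2.1267 bits


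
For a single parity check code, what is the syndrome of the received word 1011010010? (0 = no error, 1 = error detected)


Syndrome = XOR of all bits = 1 XOR 0 XOR 1 XOR 1 XOR 0 XOR 1 XOR 0 XOR 0 XOR 1 XOR 0 = 1

1


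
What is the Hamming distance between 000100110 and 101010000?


Count differing positions: ^ . ^ ^ ^ . ^ ^ . = 6 differences

6


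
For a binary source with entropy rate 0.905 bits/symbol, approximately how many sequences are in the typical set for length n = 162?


log2|A_typical| = nH = 162 * 0.905 = 146.61, so |A_typical| ~ 2^146.61 = 1.361e+44

1.361e+44


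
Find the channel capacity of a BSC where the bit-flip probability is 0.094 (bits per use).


H(p) = -p*log2(p) - (1-p)*log2(1-p) = -0.094*log2(0.094) - 0.906*log2(0.906) = 0.320652 + 0.129030 = 0.4497. C = 1 - H(p) = 1 - 0.4497 = 0.5503

0.5503 bits


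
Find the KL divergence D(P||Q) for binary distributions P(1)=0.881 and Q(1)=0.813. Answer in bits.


KL = p*log2(p/q) + (1-p)*log2((1-p)/(1-q)) = 0.881*log2(0.881/0.813) + 0.119*log2(0.119/0.187) = 0.0245

0.0245 bits


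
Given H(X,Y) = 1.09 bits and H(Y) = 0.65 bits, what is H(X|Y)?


H(X|Y) = H(X,Y) - H(Y) = 1.09 - 0.65 = 0.44

0.44 bits


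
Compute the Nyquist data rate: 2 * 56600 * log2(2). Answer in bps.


Rate = 2 * B * log2(M) = 2 * 56600 * 1.0 = 113200.0

113200.0 bps


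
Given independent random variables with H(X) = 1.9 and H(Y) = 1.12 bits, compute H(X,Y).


For independent variables, H(X,Y) = H(X) + H(Y) = 1.9 + 1.12 = 3.02

3.02 bits


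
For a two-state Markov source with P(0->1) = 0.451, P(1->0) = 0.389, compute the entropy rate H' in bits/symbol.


Stationary distribution: pi_0 = p10/(p01+p10) = 0.4631, pi_1 = 0.5369. Entropy rate H' = pi_0*H(p01) + pi_1*H(p10) = 0.4631*0.9931 + 0.5369*0.9642 = 0.9775

0.9775 bits/symbol


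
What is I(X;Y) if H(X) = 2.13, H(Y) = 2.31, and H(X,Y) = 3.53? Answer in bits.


I(X;Y) = H(X) + H(Y) - H(X,Y) = 2.13 + 2.31 - 3.53 = 0.91

0.91 bits


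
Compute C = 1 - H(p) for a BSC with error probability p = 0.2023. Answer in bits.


H(p) = -p*log2(p) - (1-p)*log2(1-p) = -0.2023*log2(0.2023) - 0.7977*log2(0.7977) = 0.466389 + 0.260115 = 0.7265. C = 1 - H(p) = 1 - 0.7265 = 0.2735

0.2735 bits


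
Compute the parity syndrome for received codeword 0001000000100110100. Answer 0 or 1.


Syndrome = XOR of all bits = 0 XOR 0 XOR 0 XOR 1 XOR 0 XOR 0 XOR 0 XOR 0 XOR 0 XOR 0 XOR 1 XOR 0 XOR 0 XOR 1 XOR 1 XOR 0 XOR 1 XOR 0 XOR 0 = 1

1


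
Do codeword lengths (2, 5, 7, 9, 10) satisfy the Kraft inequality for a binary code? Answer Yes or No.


Kraft sum = sum(2^(-l_i)) = 0.292, need <= 1. Result: satisfied (a binary prefix-free code with these lengths exists)

Yes


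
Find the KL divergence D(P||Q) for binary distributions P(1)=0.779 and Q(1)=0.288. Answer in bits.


KL = p*log2(p/q) + (1-p)*log2((1-p)/(1-q)) = 0.779*log2(0.779/0.288) + 0.221*log2(0.221/0.712) = 0.7453

0.7453 bits


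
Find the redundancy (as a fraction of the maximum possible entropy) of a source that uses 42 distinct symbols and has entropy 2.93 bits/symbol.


H_max = log2(K) = log2(42) = 5.3923 bits/symbol. Redundancy = 1 - H/H_max = 1 - 2.93/5.3923 = 1 - 0.5434 = 0.4566

0.4566


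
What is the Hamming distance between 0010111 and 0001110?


Count differing positions: . . ^ ^ . . ^ = 3 differences

3


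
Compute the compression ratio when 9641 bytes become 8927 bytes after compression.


Ratio = original / compressed = 9641 / 8927 = 1.08

1.08


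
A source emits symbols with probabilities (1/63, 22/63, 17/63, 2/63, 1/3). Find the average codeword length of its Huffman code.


Huffman construction (repeatedly merge the two least-probable nodes; each merge adds 1 bit to every symbol beneath it): 1/63 + 2/63 = 1/21; 1/21 + 17/63 = 20/63; 20/63 + 1/3 = 41/63; 22/63 + 41/63 = 1. Resulting codeword lengths (in the order the probabilities were given): (4, 1, 3, 4, 2). L_avg = sum(p_i * l_i) = 1/63*4 + 22/63*1 + 17/63*3 + 2/63*4 + 1/3*2 = 127/63 = 2.0159

2.0159 bits


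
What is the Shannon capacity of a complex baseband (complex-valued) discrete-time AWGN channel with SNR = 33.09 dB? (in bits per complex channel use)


SNR_linear = 10^(33.09/10) = 2037.0421; C = log2(1 + SNR_linear) = log2(1 + 2037.0421) = 10.993

10.993 bits/channel use


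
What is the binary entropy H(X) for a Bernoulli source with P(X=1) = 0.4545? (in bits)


H = -p*log2(p) - (1-p)*log2(1-p). -0.4545*log2(0.4545) = 0.517061; -0.5455*log2(0.5455) = 0.476957. H = 0.517061 + 0.476957 = 0.994

0.994 bits


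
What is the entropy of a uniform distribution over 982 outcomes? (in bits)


H = log2(n) = log2(982) = 9.9396

9.9396 bits


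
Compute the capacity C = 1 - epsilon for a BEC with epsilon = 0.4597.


C = 1 - epsilon = 1 - 0.4597 = 0.5403

0.5403 bits


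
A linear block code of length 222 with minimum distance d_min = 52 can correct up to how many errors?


Correction capability = floor((d-1)/2) = floor((52-1)/2) = 25

25 errors


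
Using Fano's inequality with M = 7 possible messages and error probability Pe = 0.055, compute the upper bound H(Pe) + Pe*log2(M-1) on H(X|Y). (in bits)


H(Pe) = -Pe*log2(Pe) - (1-Pe)*log2(1-Pe) = -0.055*log2(0.055) - 0.945*log2(0.945) = 0.230143 + 0.077125 = 0.3073. Pe*log2(M-1) = 0.055*log2(6) = 0.142173. Bound = H(Pe) + Pe*log2(M-1) = 0.230143 + 0.077125 + 0.142173 = 0.4494

0.4494 bits


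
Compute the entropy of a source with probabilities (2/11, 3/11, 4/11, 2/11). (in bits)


H = -sum(p_i * log2(p_i)). Terms: -(2/11)*log2(2/11) = 0.447169; -(3/11)*log2(3/11) = 0.511219; -(4/11)*log2(4/11) = 0.530702; -(2/11)*log2(2/11) = 0.447169. H = 0.447169 + 0.511219 + 0.530702 + 0.447169 = 1.9363

1.9363 bits


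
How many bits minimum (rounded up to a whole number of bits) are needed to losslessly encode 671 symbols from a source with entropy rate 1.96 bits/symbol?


Minimum bits >= n * H = 671 * 1.96 = 1315.16, rounded up to a whole number of bits = 1316

1316 bits


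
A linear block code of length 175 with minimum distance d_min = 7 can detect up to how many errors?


Detection capability = d_min - 1 = 7 - 1 = 6

6 errors


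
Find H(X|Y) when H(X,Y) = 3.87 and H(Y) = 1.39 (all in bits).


H(X|Y) = H(X,Y) - H(Y) = 3.87 - 1.39 = 2.48

2.48 bits


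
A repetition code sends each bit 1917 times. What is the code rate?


Rate = k/n = 1/1917

1/1917


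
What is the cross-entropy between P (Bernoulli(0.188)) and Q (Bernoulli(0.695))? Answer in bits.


H(P,Q) = -p*log2(q) - (1-p)*log2(1-q). -0.188*log2(0.695) = 0.098684; -0.812*log2(0.305) = 1.391053. H(P,Q) = 0.098684 + 1.391053 = 1.4897

1.4897 bits


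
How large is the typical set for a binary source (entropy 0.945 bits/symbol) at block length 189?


log2|A_typical| = nH = 189 * 0.945 = 178.605, so |A_typical| ~ 2^178.605 = 5.827e+53

5.827e+53


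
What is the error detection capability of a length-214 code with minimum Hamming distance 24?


Detection capability = d_min - 1 = 24 - 1 = 23

23 errors


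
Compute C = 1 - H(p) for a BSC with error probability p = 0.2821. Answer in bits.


H(p) = -p*log2(p) - (1-p)*log2(1-p) = -0.2821*log2(0.2821) - 0.7179*log2(0.7179) = 0.515036 + 0.343260 = 0.8583. C = 1 - H(p) = 1 - 0.8583 = 0.1417

0.1417 bits


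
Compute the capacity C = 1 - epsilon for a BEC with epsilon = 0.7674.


C = 1 - epsilon = 1 - 0.7674 = 0.2326

0.2326 bits


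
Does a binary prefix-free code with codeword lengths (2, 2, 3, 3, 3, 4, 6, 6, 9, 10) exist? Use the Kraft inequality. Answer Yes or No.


Kraft sum = sum(2^(-l_i)) = 0.9717, need <= 1. Result: satisfied (a binary prefix-free code with these lengths exists)

Yes


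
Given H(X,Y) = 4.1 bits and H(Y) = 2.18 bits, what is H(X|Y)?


H(X|Y) = H(X,Y) - H(Y) = 4.1 - 2.18 = 1.92

1.92 bits


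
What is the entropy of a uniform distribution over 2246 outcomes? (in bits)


H = log2(n) = log2(2246) = 11.1331

11.1331 bits


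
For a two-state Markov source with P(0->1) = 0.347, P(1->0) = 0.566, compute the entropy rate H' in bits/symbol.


Stationary distribution: pi_0 = p10/(p01+p10) = 0.6199, pi_1 = 0.3801. Entropy rate H' = pi_0*H(p01) + pi_1*H(p10) = 0.6199*0.9314 + 0.3801*0.9874 = 0.9527

0.9527 bits/symbol


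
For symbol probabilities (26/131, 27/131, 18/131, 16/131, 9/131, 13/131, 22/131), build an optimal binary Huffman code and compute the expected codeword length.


Huffman construction (repeatedly merge the two least-probable nodes; each merge adds 1 bit to every symbol beneath it): 9/131 + 13/131 = 22/131; 16/131 + 18/131 = 34/131; 22/131 + 22/131 = 44/131; 26/131 + 27/131 = 53/131; 34/131 + 44/131 = 78/131; 53/131 + 78/131 = 1. Resulting codeword lengths (in the order the probabilities were given): (2, 2, 3, 3, 4, 4, 3). L_avg = sum(p_i * l_i) = 26/131*2 + 27/131*2 + 18/131*3 + 16/131*3 + 9/131*4 + 13/131*4 + 22/131*3 = 362/131 = 2.7634

2.7634 bits


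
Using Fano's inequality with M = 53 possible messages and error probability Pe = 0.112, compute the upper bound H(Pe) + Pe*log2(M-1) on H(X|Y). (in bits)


H(Pe) = -Pe*log2(Pe) - (1-Pe)*log2(1-Pe) = -0.112*log2(0.112) - 0.888*log2(0.888) = 0.353744 + 0.152175 = 0.5059. Pe*log2(M-1) = 0.112*log2(52) = 0.638449. Bound = H(Pe) + Pe*log2(M-1) = 0.353744 + 0.152175 + 0.638449 = 1.1444

1.1444 bits


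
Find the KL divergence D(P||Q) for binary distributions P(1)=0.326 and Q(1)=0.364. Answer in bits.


KL = p*log2(p/q) + (1-p)*log2((1-p)/(1-q)) = 0.326*log2(0.326/0.364) + 0.674*log2(0.674/0.636) = 0.0046

0.0046 bits


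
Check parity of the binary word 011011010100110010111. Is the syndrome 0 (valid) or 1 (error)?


Syndrome = XOR of all bits = 0 XOR 1 XOR 1 XOR 0 XOR 1 XOR 1 XOR 0 XOR 1 XOR 0 XOR 1 XOR 0 XOR 0 XOR 1 XOR 1 XOR 0 XOR 0 XOR 1 XOR 0 XOR 1 XOR 1 XOR 1 = 0

0


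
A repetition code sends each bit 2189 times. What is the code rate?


Rate = k/n = 1/2189

1/2189


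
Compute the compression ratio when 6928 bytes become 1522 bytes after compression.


Ratio = original / compressed = 6928 / 1522 = 4.5519

4.5519


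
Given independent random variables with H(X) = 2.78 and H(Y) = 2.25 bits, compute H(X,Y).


For independent variables, H(X,Y) = H(X) + H(Y) = 2.78 + 2.25 = 5.03

5.03 bits


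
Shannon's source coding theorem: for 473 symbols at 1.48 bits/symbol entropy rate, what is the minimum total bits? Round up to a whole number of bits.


Minimum bits >= n * H = 473 * 1.48 = 700.04, rounded up to a whole number of bits = 701

701 bits


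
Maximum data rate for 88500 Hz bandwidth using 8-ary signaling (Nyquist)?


Rate = 2 * B * log2(M) = 2 * 88500 * 3.0 = 531000.0

531000.0 bps


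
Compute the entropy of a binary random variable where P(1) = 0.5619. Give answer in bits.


H = -p*log2(p) - (1-p)*log2(1-p). -0.5619*log2(0.5619) = 0.467284; -0.4381*log2(0.4381) = 0.521632. H = 0.467284 + 0.521632 = 0.9889

0.9889 bits


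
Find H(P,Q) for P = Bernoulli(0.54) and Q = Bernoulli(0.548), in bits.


H(P,Q) = -p*log2(q) - (1-p)*log2(1-q). -0.54*log2(0.548) = 0.468586; -0.46*log2(0.452) = 0.526978. H(P,Q) = 0.468586 + 0.526978 = 0.9956

0.9956 bits


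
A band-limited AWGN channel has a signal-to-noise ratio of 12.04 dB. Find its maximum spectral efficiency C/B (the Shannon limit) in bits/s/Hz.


SNR_linear = 10^(12.04/10) = 15.9956; C/B = log2(1 + SNR_linear) = log2(1 + 15.9956) = 4.0871

4.0871 bits/s/Hz


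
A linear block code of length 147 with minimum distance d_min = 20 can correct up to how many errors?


Correction capability = floor((d-1)/2) = floor((20-1)/2) = 9

9 errors


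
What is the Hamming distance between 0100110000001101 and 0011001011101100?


Count differing positions: . ^ ^ ^ ^ ^ ^ . ^ ^ ^ . . . . ^ = 10 differences

10


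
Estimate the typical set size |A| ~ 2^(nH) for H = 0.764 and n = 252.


log2|A_typical| = nH = 252 * 0.764 = 192.528, so |A_typical| ~ 2^192.528 = 9.051e+57

9.051e+57


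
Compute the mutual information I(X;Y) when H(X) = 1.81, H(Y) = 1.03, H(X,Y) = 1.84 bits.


I(X;Y) = H(X) + H(Y) - H(X,Y) = 1.81 + 1.03 - 1.84 = 1.0

1.0 bits


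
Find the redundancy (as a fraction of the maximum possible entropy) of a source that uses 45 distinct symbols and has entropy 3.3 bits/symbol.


H_max = log2(K) = log2(45) = 5.4919 bits/symbol. Redundancy = 1 - H/H_max = 1 - 3.3/5.4919 = 1 - 0.6009 = 0.3991

0.3991


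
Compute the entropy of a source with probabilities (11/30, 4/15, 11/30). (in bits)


H = -sum(p_i * log2(p_i)). Terms: -(11/30)*log2(11/30) = 0.530735; -(4/15)*log2(4/15) = 0.508504; -(11/30)*log2(11/30) = 0.530735. H = 0.530735 + 0.508504 + 0.530735 = 1.57

1.57 bits


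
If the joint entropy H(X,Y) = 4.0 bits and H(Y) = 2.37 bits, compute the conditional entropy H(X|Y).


H(X|Y) = H(X,Y) - H(Y) = 4.0 - 2.37 = 1.63

1.63 bits


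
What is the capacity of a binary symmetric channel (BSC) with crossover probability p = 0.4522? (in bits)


H(p) = -p*log2(p) - (1-p)*log2(1-p) = -0.4522*log2(0.4522) - 0.5478*log2(0.5478) = 0.517754 + 0.475643 = 0.9934. C = 1 - H(p) = 1 - 0.9934 = 0.0066

0.0066 bits


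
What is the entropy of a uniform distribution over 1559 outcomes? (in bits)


H = log2(n) = log2(1559) = 10.6064

10.6064 bits


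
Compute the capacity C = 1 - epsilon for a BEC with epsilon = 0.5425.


C = 1 - epsilon = 1 - 0.5425 = 0.4575

0.4575 bits


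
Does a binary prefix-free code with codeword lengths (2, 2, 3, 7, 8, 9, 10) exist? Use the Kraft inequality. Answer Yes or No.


Kraft sum = sum(2^(-l_i)) = 0.6396, need <= 1. Result: satisfied (a binary prefix-free code with these lengths exists)

Yes


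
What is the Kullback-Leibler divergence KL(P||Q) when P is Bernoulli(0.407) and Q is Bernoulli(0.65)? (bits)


KL = p*log2(p/q) + (1-p)*log2((1-p)/(1-q)) = 0.407*log2(0.407/0.65) + 0.593*log2(0.593/0.35) = 0.1762

0.1762 bits


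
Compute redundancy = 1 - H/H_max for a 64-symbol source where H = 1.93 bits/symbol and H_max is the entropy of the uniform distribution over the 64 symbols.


H_max = log2(K) = log2(64) = 6.0 bits/symbol. Redundancy = 1 - H/H_max = 1 - 1.93/6.0 = 1 - 0.3217 = 0.6783

0.6783


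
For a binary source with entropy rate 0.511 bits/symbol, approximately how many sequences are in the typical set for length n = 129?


log2|A_typical| = nH = 129 * 0.511 = 65.919, so |A_typical| ~ 2^65.919 = 6.976e+19

6.976e+19


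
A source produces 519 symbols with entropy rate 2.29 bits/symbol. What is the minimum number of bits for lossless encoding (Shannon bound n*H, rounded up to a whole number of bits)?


Minimum bits >= n * H = 519 * 2.29 = 1188.51, rounded up to a whole number of bits = 1189

1189 bits


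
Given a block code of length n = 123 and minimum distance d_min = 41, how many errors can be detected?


Detection capability = d_min - 1 = 41 - 1 = 40

40 errors


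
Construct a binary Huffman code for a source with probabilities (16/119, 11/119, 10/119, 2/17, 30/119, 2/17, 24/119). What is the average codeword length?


Huffman construction (repeatedly merge the two least-probable nodes; each merge adds 1 bit to every symbol beneath it): 10/119 + 11/119 = 3/17; 2/17 + 2/17 = 4/17; 16/119 + 3/17 = 37/119; 24/119 + 4/17 = 52/119; 30/119 + 37/119 = 67/119; 52/119 + 67/119 = 1. Resulting codeword lengths (in the order the probabilities were given): (3, 4, 4, 3, 2, 3, 2). L_avg = sum(p_i * l_i) = 16/119*3 + 11/119*4 + 10/119*4 + 2/17*3 + 30/119*2 + 2/17*3 + 24/119*2 = 324/119 = 2.7227

2.7227 bits


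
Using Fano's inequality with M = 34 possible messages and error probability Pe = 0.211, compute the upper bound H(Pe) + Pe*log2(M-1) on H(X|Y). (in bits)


H(Pe) = -Pe*log2(Pe) - (1-Pe)*log2(1-Pe) = -0.211*log2(0.211) - 0.789*log2(0.789) = 0.473629 + 0.269761 = 0.7434. Pe*log2(M-1) = 0.211*log2(33) = 1.064367. Bound = H(Pe) + Pe*log2(M-1) = 0.473629 + 0.269761 + 1.064367 = 1.8078

1.8078 bits


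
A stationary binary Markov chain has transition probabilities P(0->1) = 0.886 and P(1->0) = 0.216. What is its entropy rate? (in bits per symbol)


Stationary distribution: pi_0 = p10/(p01+p10) = 0.196, pi_1 = 0.804. Entropy rate H' = pi_0*H(p01) + pi_1*H(p10) = 0.196*0.5119 + 0.804*0.7528 = 0.7056

0.7056 bits/symbol


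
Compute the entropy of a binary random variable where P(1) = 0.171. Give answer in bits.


H = -p*log2(p) - (1-p)*log2(1-p). -0.171*log2(0.171) = 0.435696; -0.829*log2(0.829) = 0.224291. H = 0.435696 + 0.224291 = 0.66

0.66 bits


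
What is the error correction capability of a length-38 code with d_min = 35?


Correction capability = floor((d-1)/2) = floor((35-1)/2) = 17

17 errors


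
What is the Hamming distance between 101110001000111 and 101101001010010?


Count differing positions: . . . . ^ ^ . . . . ^ . ^ . ^ = 5 differences

5


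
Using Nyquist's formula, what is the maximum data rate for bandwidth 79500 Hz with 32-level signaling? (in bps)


Rate = 2 * B * log2(M) = 2 * 79500 * 5.0 = 795000.0

795000.0 bps


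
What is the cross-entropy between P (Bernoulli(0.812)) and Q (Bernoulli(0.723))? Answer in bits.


H(P,Q) = -p*log2(q) - (1-p)*log2(1-q). -0.812*log2(0.723) = 0.379961; -0.188*log2(0.277) = 0.348184. H(P,Q) = 0.379961 + 0.348184 = 0.7281

0.7281 bits


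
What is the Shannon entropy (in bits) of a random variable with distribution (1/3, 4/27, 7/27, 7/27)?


H = -sum(p_i * log2(p_i)). Terms: -(1/3)*log2(1/3) = 0.528321; -(4/27)*log2(4/27) = 0.408131; -(7/27)*log2(7/27) = 0.504916; -(7/27)*log2(7/27) = 0.504916. H = 0.528321 + 0.408131 + 0.504916 + 0.504916 = 1.9463

1.9463 bits


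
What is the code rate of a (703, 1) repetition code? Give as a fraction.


Rate = k/n = 1/703

1/703


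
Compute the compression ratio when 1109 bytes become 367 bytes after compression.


Ratio = original / compressed = 1109 / 367 = 3.0218

3.0218


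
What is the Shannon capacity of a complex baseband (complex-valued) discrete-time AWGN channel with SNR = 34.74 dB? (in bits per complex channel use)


SNR_linear = 10^(34.74/10) = 2978.5164; C = log2(1 + SNR_linear) = log2(1 + 2978.5164) = 11.5409

11.5409 bits/channel use


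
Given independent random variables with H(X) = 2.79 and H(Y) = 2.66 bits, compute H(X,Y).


For independent variables, H(X,Y) = H(X) + H(Y) = 2.79 + 2.66 = 5.45

5.45 bits


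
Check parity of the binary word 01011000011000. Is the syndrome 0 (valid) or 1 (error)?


Syndrome = XOR of all bits = 0 XOR 1 XOR 0 XOR 1 XOR 1 XOR 0 XOR 0 XOR 0 XOR 0 XOR 1 XOR 1 XOR 0 XOR 0 XOR 0 = 1

1


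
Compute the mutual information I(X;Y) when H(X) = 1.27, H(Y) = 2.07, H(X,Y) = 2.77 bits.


I(X;Y) = H(X) + H(Y) - H(X,Y) = 1.27 + 2.07 - 2.77 = 0.57

0.57 bits


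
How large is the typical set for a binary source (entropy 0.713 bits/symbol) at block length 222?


log2|A_typical| = nH = 222 * 0.713 = 158.286, so |A_typical| ~ 2^158.286 = 4.455e+47

4.455e+47


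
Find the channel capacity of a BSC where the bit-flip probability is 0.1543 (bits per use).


H(p) = -p*log2(p) - (1-p)*log2(1-p) = -0.1543*log2(0.1543) - 0.8457*log2(0.8457) = 0.416022 + 0.204475 = 0.6205. C = 1 - H(p) = 1 - 0.6205 = 0.3795

0.3795 bits


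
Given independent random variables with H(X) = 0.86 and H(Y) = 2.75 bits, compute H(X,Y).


For independent variables, H(X,Y) = H(X) + H(Y) = 0.86 + 2.75 = 3.61

3.61 bits


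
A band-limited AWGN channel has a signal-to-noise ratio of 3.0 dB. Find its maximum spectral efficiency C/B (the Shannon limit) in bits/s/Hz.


SNR_linear = 10^(3.0/10) = 1.9953; C/B = log2(1 + SNR_linear) = log2(1 + 1.9953) = 1.5827

1.5827 bits/s/Hz


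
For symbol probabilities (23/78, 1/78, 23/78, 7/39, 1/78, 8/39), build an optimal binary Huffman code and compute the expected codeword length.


Huffman construction (repeatedly merge the two least-probable nodes; each merge adds 1 bit to every symbol beneath it): 1/78 + 1/78 = 1/39; 1/39 + 7/39 = 8/39; 8/39 + 8/39 = 16/39; 23/78 + 23/78 = 23/39; 16/39 + 23/39 = 1. Resulting codeword lengths (in the order the probabilities were given): (2, 4, 2, 3, 4, 2). L_avg = sum(p_i * l_i) = 23/78*2 + 1/78*4 + 23/78*2 + 7/39*3 + 1/78*4 + 8/39*2 = 29/13 = 2.2308

2.2308 bits


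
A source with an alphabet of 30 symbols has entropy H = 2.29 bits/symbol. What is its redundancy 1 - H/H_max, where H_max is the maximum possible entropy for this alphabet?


H_max = log2(K) = log2(30) = 4.9069 bits/symbol. Redundancy = 1 - H/H_max = 1 - 2.29/4.9069 = 1 - 0.4667 = 0.5333

0.5333


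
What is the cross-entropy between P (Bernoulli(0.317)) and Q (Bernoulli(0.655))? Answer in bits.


H(P,Q) = -p*log2(q) - (1-p)*log2(1-q). -0.317*log2(0.655) = 0.193507; -0.683*log2(0.345) = 1.048632. H(P,Q) = 0.193507 + 1.048632 = 1.2421

1.2421 bits


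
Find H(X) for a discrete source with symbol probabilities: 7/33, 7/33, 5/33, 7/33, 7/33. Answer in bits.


H = -sum(p_i * log2(p_i)). Terms: -(7/33)*log2(7/33) = 0.474523; -(7/33)*log2(7/33) = 0.474523; -(5/33)*log2(5/33) = 0.412495; -(7/33)*log2(7/33) = 0.474523; -(7/33)*log2(7/33) = 0.474523. H = 0.474523 + 0.474523 + 0.412495 + 0.474523 + 0.474523 = 2.3106

2.3106 bits


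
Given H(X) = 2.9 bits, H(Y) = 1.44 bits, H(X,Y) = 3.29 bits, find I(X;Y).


I(X;Y) = H(X) + H(Y) - H(X,Y) = 2.9 + 1.44 - 3.29 = 1.05

1.05 bits


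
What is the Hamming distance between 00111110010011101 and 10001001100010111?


Count differing positions: ^ . ^ ^ . ^ ^ ^ ^ ^ . . . ^ . ^ . = 10 differences

10


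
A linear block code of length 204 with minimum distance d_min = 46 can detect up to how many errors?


Detection capability = d_min - 1 = 46 - 1 = 45

45 errors


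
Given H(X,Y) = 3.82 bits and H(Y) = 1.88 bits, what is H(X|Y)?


H(X|Y) = H(X,Y) - H(Y) = 3.82 - 1.88 = 1.94

1.94 bits


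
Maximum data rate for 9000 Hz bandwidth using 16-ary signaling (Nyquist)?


Rate = 2 * B * log2(M) = 2 * 9000 * 4.0 = 72000.0

72000.0 bps


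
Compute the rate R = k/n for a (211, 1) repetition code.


Rate = k/n = 1/211

1/211


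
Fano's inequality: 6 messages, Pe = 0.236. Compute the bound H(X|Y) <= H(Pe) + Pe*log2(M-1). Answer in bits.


H(Pe) = -Pe*log2(Pe) - (1-Pe)*log2(1-Pe) = -0.236*log2(0.236) - 0.764*log2(0.764) = 0.491621 + 0.296704 = 0.7883. Pe*log2(M-1) = 0.236*log2(5) = 0.547975. Bound = H(Pe) + Pe*log2(M-1) = 0.491621 + 0.296704 + 0.547975 = 1.3363

1.3363 bits


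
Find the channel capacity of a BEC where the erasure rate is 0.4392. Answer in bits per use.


C = 1 - epsilon = 1 - 0.4392 = 0.5608

0.5608 bits


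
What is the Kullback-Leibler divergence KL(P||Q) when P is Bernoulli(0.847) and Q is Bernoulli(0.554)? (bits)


KL = p*log2(p/q) + (1-p)*log2((1-p)/(1-q)) = 0.847*log2(0.847/0.554) + 0.153*log2(0.153/0.446) = 0.2826

0.2826 bits


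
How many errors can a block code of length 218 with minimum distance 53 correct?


Correction capability = floor((d-1)/2) = floor((53-1)/2) = 26

26 errors


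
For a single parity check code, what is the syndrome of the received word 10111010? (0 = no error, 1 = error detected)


Syndrome = XOR of all bits = 1 XOR 0 XOR 1 XOR 1 XOR 1 XOR 0 XOR 1 XOR 0 = 1

1


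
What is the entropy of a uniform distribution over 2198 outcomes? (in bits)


H = log2(n) = log2(2198) = 11.102

11.102 bits


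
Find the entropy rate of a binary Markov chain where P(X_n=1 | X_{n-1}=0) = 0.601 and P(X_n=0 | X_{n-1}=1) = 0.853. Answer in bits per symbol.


Stationary distribution: pi_0 = p10/(p01+p10) = 0.5867, pi_1 = 0.4133. Entropy rate H' = pi_0*H(p01) + pi_1*H(p10) = 0.5867*0.9704 + 0.4133*0.6023 = 0.8182

0.8182 bits/symbol


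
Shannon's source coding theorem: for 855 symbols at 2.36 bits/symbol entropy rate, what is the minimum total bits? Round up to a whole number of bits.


Minimum bits >= n * H = 855 * 2.36 = 2017.8, rounded up to a whole number of bits = 2018

2018 bits


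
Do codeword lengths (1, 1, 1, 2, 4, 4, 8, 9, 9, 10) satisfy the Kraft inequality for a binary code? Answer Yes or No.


Kraft sum = sum(2^(-l_i)) = 1.8838, need <= 1. Result: violated (a binary prefix-free code with these lengths cannot exist)

No


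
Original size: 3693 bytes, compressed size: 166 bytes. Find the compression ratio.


Ratio = original / compressed = 3693 / 166 = 22.247

22.247


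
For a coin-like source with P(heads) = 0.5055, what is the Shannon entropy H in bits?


H = -p*log2(p) - (1-p)*log2(1-p). -0.5055*log2(0.5055) = 0.497522; -0.4945*log2(0.4945) = 0.502391. H = 0.497522 + 0.502391 = 0.9999

0.9999 bits


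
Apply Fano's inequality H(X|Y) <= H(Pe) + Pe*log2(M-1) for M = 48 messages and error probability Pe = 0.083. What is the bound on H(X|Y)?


H(Pe) = -Pe*log2(Pe) - (1-Pe)*log2(1-Pe) = -0.083*log2(0.083) - 0.917*log2(0.917) = 0.298032 + 0.114631 = 0.4127. Pe*log2(M-1) = 0.083*log2(47) = 0.461031. Bound = H(Pe) + Pe*log2(M-1) = 0.298032 + 0.114631 + 0.461031 = 0.8737

0.8737 bits


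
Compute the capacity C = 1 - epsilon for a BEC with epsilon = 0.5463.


C = 1 - epsilon = 1 - 0.5463 = 0.4537

0.4537 bits


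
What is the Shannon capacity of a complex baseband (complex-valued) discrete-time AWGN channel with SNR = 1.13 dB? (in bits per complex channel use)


SNR_linear = 10^(1.13/10) = 1.2972; C = log2(1 + SNR_linear) = log2(1 + 1.2972) = 1.1999

1.1999 bits/channel use


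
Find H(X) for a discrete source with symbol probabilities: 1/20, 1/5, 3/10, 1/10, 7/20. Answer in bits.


H = -sum(p_i * log2(p_i)). Terms: -(1/20)*log2(1/20) = 0.216096; -(1/5)*log2(1/5) = 0.464386; -(3/10)*log2(3/10) = 0.521090; -(1/10)*log2(1/10) = 0.332193; -(7/20)*log2(7/20) = 0.530101. H = 0.216096 + 0.464386 + 0.521090 + 0.332193 + 0.530101 = 2.0639

2.0639 bits


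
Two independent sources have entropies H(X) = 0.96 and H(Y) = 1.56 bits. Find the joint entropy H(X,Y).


For independent variables, H(X,Y) = H(X) + H(Y) = 0.96 + 1.56 = 2.52

2.52 bits


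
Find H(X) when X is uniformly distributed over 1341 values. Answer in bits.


H = log2(n) = log2(1341) = 10.3891

10.3891 bits


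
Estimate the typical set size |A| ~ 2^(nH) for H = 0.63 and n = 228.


log2|A_typical| = nH = 228 * 0.63 = 143.64, so |A_typical| ~ 2^143.64 = 1.738e+43

1.738e+43


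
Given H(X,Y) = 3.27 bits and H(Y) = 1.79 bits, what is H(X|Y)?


H(X|Y) = H(X,Y) - H(Y) = 3.27 - 1.79 = 1.48

1.48 bits


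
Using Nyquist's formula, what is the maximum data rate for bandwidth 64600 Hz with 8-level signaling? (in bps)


Rate = 2 * B * log2(M) = 2 * 64600 * 3.0 = 387600.0

387600.0 bps


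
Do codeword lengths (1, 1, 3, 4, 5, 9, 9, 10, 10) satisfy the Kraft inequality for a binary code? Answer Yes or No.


Kraft sum = sum(2^(-l_i)) = 1.2246, need <= 1. Result: violated (a binary prefix-free code with these lengths cannot exist)

No


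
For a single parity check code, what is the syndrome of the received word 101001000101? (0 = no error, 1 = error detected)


Syndrome = XOR of all bits = 1 XOR 0 XOR 1 XOR 0 XOR 0 XOR 1 XOR 0 XOR 0 XOR 0 XOR 1 XOR 0 XOR 1 = 1

1


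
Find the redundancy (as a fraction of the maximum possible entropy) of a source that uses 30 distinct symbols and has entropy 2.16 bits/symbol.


H_max = log2(K) = log2(30) = 4.9069 bits/symbol. Redundancy = 1 - H/H_max = 1 - 2.16/4.9069 = 1 - 0.4402 = 0.5598

0.5598


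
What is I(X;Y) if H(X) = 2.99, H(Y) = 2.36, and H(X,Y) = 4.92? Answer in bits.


I(X;Y) = H(X) + H(Y) - H(X,Y) = 2.99 + 2.36 - 4.92 = 0.43

0.43 bits


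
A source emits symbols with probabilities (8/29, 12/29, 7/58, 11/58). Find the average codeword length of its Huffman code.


Huffman construction (repeatedly merge the two least-probable nodes; each merge adds 1 bit to every symbol beneath it): 7/58 + 11/58 = 9/29; 8/29 + 9/29 = 17/29; 12/29 + 17/29 = 1. Resulting codeword lengths (in the order the probabilities were given): (2, 1, 3, 3). L_avg = sum(p_i * l_i) = 8/29*2 + 12/29*1 + 7/58*3 + 11/58*3 = 55/29 = 1.8966

1.8966 bits


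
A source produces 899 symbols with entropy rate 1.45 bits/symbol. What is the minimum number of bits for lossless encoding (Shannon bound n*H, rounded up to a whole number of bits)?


Minimum bits >= n * H = 899 * 1.45 = 1303.55, rounded up to a whole number of bits = 1304

1304 bits


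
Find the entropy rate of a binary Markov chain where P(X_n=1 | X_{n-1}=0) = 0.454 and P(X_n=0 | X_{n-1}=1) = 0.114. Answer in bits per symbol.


Stationary distribution: pi_0 = p10/(p01+p10) = 0.2007, pi_1 = 0.7993. Entropy rate H' = pi_0*H(p01) + pi_1*H(p10) = 0.2007*0.9939 + 0.7993*0.5119 = 0.6086

0.6086 bits/symbol


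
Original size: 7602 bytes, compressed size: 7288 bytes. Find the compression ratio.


Ratio = original / compressed = 7602 / 7288 = 1.0431

1.0431


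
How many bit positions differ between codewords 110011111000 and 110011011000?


Count differing positions: . . . . . . ^ . . . . . = 1 differences

1


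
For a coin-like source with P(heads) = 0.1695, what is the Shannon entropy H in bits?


H = -p*log2(p) - (1-p)*log2(1-p). -0.1695*log2(0.1695) = 0.434029; -0.8305*log2(0.8305) = 0.222531. H = 0.434029 + 0.222531 = 0.6566

0.6566 bits


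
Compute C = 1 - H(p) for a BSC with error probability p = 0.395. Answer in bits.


H(p) = -p*log2(p) - (1-p)*log2(1-p) = -0.395*log2(0.395) - 0.605*log2(0.605) = 0.529330 + 0.438621 = 0.968. C = 1 - H(p) = 1 - 0.968 = 0.032

0.032 bits


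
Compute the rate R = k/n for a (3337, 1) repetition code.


Rate = k/n = 1/3337

1/3337


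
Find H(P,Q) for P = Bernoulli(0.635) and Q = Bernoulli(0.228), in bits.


H(P,Q) = -p*log2(q) - (1-p)*log2(1-q). -0.635*log2(0.228) = 1.354388; -0.365*log2(0.772) = 0.136264. H(P,Q) = 1.354388 + 0.136264 = 1.4907

1.4907 bits


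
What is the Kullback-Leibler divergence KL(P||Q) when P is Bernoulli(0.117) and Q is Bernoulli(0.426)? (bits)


KL = p*log2(p/q) + (1-p)*log2((1-p)/(1-q)) = 0.117*log2(0.117/0.426) + 0.883*log2(0.883/0.574) = 0.3305

0.3305 bits


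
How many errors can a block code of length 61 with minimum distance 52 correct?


Correction capability = floor((d-1)/2) = floor((52-1)/2) = 25

25 errors


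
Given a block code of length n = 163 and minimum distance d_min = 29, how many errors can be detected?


Detection capability = d_min - 1 = 29 - 1 = 28

28 errors


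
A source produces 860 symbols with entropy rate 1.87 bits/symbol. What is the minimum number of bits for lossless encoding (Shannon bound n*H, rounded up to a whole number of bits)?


Minimum bits >= n * H = 860 * 1.87 = 1608.2, rounded up to a whole number of bits = 1609

1609 bits


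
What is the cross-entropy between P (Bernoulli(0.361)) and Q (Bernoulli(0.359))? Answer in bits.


H(P,Q) = -p*log2(q) - (1-p)*log2(1-q). -0.361*log2(0.359) = 0.533538; -0.639*log2(0.641) = 0.409985. H(P,Q) = 0.533538 + 0.409985 = 0.9435

0.9435 bits


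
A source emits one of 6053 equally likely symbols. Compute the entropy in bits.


H = log2(n) = log2(6053) = 12.5634

12.5634 bits


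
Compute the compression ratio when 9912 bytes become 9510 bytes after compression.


Ratio = original / compressed = 9912 / 9510 = 1.0423

1.0423


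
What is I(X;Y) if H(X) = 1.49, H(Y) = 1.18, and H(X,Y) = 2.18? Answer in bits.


I(X;Y) = H(X) + H(Y) - H(X,Y) = 1.49 + 1.18 - 2.18 = 0.49

0.49 bits


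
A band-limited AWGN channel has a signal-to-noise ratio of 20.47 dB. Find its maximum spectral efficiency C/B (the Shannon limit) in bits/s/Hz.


SNR_linear = 10^(20.47/10) = 111.4295; C/B = log2(1 + SNR_linear) = log2(1 + 111.4295) = 6.8129

6.8129 bits/s/Hz


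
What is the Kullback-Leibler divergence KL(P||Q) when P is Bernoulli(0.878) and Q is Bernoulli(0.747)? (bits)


KL = p*log2(p/q) + (1-p)*log2((1-p)/(1-q)) = 0.878*log2(0.878/0.747) + 0.122*log2(0.122/0.253) = 0.0763

0.0763 bits


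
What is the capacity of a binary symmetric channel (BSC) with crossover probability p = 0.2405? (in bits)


H(p) = -p*log2(p) - (1-p)*log2(1-p) = -0.2405*log2(0.2405) - 0.7595*log2(0.7595) = 0.494442 + 0.301429 = 0.7959. C = 1 - H(p) = 1 - 0.7959 = 0.2041

0.2041 bits


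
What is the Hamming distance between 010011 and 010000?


Count differing positions: . . . . ^ ^ = 2 differences

2


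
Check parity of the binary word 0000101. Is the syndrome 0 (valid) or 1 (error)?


Syndrome = XOR of all bits = 0 XOR 0 XOR 0 XOR 0 XOR 1 XOR 0 XOR 1 = 0

0


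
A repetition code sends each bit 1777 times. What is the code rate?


Rate = k/n = 1/1777

1/1777


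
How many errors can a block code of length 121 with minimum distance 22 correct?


Correction capability = floor((d-1)/2) = floor((22-1)/2) = 10

10 errors


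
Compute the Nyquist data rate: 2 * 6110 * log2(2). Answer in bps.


Rate = 2 * B * log2(M) = 2 * 6110 * 1.0 = 12220.0

12220.0 bps


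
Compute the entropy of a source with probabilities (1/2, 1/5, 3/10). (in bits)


H = -sum(p_i * log2(p_i)). Terms: -(1/2)*log2(1/2) = 0.500000; -(1/5)*log2(1/5) = 0.464386; -(3/10)*log2(3/10) = 0.521090. H = 0.500000 + 0.464386 + 0.521090 = 1.4855

1.4855 bits


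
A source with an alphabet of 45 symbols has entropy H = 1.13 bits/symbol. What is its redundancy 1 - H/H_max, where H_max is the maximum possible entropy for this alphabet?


H_max = log2(K) = log2(45) = 5.4919 bits/symbol. Redundancy = 1 - H/H_max = 1 - 1.13/5.4919 = 1 - 0.2058 = 0.7942

0.7942


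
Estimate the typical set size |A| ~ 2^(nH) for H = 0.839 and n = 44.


log2|A_typical| = nH = 44 * 0.839 = 36.916, so |A_typical| ~ 2^36.916 = 1.297e+11

1.297e+11


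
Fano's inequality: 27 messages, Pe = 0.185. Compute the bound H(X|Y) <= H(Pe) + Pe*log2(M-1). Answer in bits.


H(Pe) = -Pe*log2(Pe) - (1-Pe)*log2(1-Pe) = -0.185*log2(0.185) - 0.815*log2(0.815) = 0.450365 + 0.240529 = 0.6909. Pe*log2(M-1) = 0.185*log2(26) = 0.869581. Bound = H(Pe) + Pe*log2(M-1) = 0.450365 + 0.240529 + 0.869581 = 1.5605

1.5605 bits


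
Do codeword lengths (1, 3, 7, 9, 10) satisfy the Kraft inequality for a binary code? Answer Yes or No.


Kraft sum = sum(2^(-l_i)) = 0.6357, need <= 1. Result: satisfied (a binary prefix-free code with these lengths exists)

Yes


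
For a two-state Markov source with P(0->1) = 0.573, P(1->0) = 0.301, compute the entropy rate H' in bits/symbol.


Stationary distribution: pi_0 = p10/(p01+p10) = 0.3444, pi_1 = 0.6556. Entropy rate H' = pi_0*H(p01) + pi_1*H(p10) = 0.3444*0.9846 + 0.6556*0.8825 = 0.9177

0.9177 bits/symbol


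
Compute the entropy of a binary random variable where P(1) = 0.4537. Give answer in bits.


H = -p*log2(p) - (1-p)*log2(1-p). -0.4537*log2(0.4537) = 0.517304; -0.5463*log2(0.5463) = 0.476502. H = 0.517304 + 0.476502 = 0.9938

0.9938 bits


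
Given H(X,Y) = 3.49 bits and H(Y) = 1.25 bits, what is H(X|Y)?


H(X|Y) = H(X,Y) - H(Y) = 3.49 - 1.25 = 2.24

2.24 bits


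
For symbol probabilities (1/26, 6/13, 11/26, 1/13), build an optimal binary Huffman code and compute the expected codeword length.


Huffman construction (repeatedly merge the two least-probable nodes; each merge adds 1 bit to every symbol beneath it): 1/26 + 1/13 = 3/26; 3/26 + 11/26 = 7/13; 6/13 + 7/13 = 1. Resulting codeword lengths (in the order the probabilities were given): (3, 1, 2, 3). L_avg = sum(p_i * l_i) = 1/26*3 + 6/13*1 + 11/26*2 + 1/13*3 = 43/26 = 1.6538

1.6538 bits


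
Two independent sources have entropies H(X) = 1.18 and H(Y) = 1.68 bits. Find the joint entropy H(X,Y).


For independent variables, H(X,Y) = H(X) + H(Y) = 1.18 + 1.68 = 2.86

2.86 bits


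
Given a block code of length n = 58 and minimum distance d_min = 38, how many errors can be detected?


Detection capability = d_min - 1 = 38 - 1 = 37

37 errors


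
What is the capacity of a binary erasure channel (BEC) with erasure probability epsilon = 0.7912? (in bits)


C = 1 - epsilon = 1 - 0.7912 = 0.2088

0.2088 bits


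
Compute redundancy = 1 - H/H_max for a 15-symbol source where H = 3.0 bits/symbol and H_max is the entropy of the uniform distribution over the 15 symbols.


H_max = log2(K) = log2(15) = 3.9069 bits/symbol. Redundancy = 1 - H/H_max = 1 - 3.0/3.9069 = 1 - 0.7679 = 0.2321

0.2321


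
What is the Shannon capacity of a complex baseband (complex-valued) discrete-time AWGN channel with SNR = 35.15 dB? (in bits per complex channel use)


SNR_linear = 10^(35.15/10) = 3273.4069; C = log2(1 + SNR_linear) = log2(1 + 3273.4069) = 11.677

11.677 bits/channel use


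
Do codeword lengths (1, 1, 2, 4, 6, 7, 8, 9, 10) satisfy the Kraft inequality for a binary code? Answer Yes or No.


Kraft sum = sum(2^(-l_i)) = 1.3428, need <= 1. Result: violated (a binary prefix-free code with these lengths cannot exist)

No


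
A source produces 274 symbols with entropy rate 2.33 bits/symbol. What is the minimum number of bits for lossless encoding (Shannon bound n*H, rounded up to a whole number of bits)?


Minimum bits >= n * H = 274 * 2.33 = 638.42, rounded up to a whole number of bits = 639

639 bits
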